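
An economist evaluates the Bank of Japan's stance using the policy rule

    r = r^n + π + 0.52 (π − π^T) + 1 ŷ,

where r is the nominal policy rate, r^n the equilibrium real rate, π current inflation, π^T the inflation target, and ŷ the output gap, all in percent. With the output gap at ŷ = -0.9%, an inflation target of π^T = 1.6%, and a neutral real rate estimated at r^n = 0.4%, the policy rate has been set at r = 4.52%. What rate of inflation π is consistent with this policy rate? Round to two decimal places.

Collecting π: r = r^n + (1 + 0.52) π − 0.52 π^T + 1 ŷ
1.52 π = 4.52 − 0.4 + 0.52 × 1.6 − 1 × (-0.9) = 5.852
π = 5.852 / 1.52 = 3.85

3.85%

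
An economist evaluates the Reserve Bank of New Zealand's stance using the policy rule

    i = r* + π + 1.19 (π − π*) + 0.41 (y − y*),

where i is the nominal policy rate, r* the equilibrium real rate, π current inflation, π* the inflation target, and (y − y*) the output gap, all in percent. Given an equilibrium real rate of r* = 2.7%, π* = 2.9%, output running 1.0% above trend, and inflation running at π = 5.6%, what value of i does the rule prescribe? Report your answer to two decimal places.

11.92%

Output 1.0% above potential → (y − y*) = 1.0.
i = 2.7 + 5.6 + 1.19 × (5.6 − 2.9) + 0.41 × 1.0
   = 2.7 + 5.6 + 3.213 + 0.41 = 11.92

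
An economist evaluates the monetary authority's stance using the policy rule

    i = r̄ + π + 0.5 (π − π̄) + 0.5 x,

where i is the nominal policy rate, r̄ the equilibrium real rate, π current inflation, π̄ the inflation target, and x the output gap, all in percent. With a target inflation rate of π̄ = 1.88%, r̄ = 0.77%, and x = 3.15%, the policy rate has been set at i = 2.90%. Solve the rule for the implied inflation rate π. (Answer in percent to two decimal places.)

Collecting π: i = r̄ + (1 + 0.5) π − 0.5 π̄ + 0.5 x
1.5 π = 2.90 − 0.77 + 0.5 × 1.88 − 0.5 × 3.15 = 1.495
π = 1.495 / 1.5 = 1.00

1.00%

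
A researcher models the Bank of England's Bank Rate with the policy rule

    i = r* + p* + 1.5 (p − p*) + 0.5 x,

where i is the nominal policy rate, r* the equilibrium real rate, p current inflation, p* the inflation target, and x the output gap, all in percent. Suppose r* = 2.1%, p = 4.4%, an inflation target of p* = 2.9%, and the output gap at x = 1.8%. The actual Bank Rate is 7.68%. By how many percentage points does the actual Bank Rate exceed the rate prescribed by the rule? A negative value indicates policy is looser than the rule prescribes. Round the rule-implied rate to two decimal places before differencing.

-0.47 pp

i = 2.1 + 2.9 + 1.5 × (4.4 − 2.9) + 0.5 × 1.8
   = 2.1 + 2.9 + 2.25 + 0.9 = 8.15
Deviation = 7.68 − 8.15 = -0.47 pp.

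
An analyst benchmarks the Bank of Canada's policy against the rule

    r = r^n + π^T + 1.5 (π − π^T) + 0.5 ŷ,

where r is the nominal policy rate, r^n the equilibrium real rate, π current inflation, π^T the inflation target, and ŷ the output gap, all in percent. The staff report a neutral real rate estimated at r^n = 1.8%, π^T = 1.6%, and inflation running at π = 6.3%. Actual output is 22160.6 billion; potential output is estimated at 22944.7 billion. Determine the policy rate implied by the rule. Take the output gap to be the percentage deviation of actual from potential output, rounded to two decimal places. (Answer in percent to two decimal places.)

8.74%

Output gap = 100 × (22160.6 − 22944.7) / 22944.7 = -3.42%.
r = 1.80 + 1.60 + 1.5 × (6.30 − 1.60) + 0.5 × (-3.42)
   = 1.80 + 1.6 + 7.05 − 1.71 = 8.74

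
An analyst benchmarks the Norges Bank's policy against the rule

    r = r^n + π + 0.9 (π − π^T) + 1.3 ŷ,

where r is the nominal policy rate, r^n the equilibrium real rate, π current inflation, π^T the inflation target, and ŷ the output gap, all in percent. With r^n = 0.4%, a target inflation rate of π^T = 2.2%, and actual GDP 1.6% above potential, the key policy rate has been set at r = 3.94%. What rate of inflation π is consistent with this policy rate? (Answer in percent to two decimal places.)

Output 1.6% above potential → ŷ = 1.6.
Collecting π: r = r^n + (1 + 0.9) π − 0.9 π^T + 1.3 ŷ
1.9 π = 3.94 − 0.4 + 0.9 × 2.2 − 1.3 × 1.6 = 3.44
π = 3.44 / 1.9 = 1.81

1.81%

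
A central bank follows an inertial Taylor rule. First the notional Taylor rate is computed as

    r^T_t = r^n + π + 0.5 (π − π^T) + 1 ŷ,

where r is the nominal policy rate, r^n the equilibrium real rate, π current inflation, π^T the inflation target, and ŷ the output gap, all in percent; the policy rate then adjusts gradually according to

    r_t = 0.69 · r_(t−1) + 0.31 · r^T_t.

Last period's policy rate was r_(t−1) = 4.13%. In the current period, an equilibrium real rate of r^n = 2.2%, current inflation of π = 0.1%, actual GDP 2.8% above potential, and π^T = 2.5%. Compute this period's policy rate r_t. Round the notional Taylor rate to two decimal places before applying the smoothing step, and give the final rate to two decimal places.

Output 2.8% above potential → ŷ = 2.8.
r^T_t = 2.2 + 0.1 + 0.5 × (0.1 − 2.5) + 1 × 2.8
   = 2.2 + 0.1 − 1.2 + 2.8 = 3.90
r_t = 0.69 × 4.13 + 0.31 × 3.90 = 2.8497 + 1.209 = 4.06

4.06%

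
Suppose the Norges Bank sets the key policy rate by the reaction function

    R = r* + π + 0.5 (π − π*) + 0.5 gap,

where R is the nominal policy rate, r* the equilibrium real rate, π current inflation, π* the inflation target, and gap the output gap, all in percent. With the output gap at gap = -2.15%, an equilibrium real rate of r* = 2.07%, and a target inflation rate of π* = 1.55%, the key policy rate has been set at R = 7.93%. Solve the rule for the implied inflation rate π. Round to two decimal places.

Collecting π: R = r* + (1 + 0.5) π − 0.5 π* + 0.5 gap
1.5 π = 7.93 − 2.07 + 0.5 × 1.55 − 0.5 × (-2.15) = 7.71
π = 7.71 / 1.5 = 5.14

5.14%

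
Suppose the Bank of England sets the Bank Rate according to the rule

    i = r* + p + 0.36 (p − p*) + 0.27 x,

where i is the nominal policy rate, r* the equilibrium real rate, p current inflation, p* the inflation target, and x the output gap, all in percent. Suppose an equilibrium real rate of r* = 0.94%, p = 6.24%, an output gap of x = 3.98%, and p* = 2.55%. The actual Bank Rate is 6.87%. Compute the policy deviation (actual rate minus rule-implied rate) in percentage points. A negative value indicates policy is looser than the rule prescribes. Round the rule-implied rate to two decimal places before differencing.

i = 0.94 + 6.24 + 0.36 × (6.24 − 2.55) + 0.27 × 3.98
   = 0.94 + 6.24 + 1.3284 + 1.0746 = 9.58
Deviation = 6.87 − 9.58 = -2.71 pp.

-2.71 pp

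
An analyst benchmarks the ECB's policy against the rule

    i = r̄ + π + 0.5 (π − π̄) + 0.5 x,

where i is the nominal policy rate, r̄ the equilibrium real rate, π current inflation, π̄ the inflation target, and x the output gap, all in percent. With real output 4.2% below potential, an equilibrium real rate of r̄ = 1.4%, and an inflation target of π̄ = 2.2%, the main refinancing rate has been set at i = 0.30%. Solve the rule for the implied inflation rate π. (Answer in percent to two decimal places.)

Output 4.2% below potential → x = -4.2.
Collecting π: i = r̄ + (1 + 0.5) π − 0.5 π̄ + 0.5 x
1.5 π = 0.30 − 1.4 + 0.5 × 2.2 − 0.5 × (-4.2) = 2.1
π = 2.1 / 1.5 = 1.40

1.40%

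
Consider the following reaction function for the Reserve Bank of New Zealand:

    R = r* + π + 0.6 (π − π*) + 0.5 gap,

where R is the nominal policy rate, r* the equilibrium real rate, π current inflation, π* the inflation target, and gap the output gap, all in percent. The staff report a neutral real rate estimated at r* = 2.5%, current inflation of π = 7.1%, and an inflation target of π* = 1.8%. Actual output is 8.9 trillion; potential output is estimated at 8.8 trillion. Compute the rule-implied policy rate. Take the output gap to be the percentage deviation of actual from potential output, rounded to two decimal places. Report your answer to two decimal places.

13.35%

Output gap = 100 × (8.9 − 8.8) / 8.8 = 1.14%.
R = 2.50 + 7.10 + 0.6 × (7.10 − 1.80) + 0.5 × 1.14
   = 2.50 + 7.1 + 3.18 + 0.57 = 13.35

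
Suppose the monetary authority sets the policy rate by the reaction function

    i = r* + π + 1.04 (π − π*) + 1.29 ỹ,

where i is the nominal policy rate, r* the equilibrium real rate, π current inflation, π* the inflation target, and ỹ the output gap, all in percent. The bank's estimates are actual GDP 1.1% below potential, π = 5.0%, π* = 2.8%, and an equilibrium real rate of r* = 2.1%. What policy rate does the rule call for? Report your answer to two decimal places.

Output 1.1% below potential → ỹ = -1.1.
i = 2.1 + 5.0 + 1.04 × (5.0 − 2.8) + 1.29 × (-1.1)
   = 2.1 + 5 + 2.288 − 1.419 = 7.97

7.97%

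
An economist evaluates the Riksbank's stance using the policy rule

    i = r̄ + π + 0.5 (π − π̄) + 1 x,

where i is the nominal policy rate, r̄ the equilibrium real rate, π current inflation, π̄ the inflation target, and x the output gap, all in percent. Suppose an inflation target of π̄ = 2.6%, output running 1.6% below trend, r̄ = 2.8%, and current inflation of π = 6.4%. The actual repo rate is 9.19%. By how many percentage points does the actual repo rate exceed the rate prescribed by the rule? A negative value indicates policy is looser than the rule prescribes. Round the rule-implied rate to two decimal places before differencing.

Output 1.6% below potential → x = -1.6.
i = 2.8 + 6.4 + 0.5 × (6.4 − 2.6) + 1 × (-1.6)
   = 2.8 + 6.4 + 1.9 − 1.6 = 9.50
Deviation = 9.19 − 9.50 = -0.31 pp.

-0.31 pp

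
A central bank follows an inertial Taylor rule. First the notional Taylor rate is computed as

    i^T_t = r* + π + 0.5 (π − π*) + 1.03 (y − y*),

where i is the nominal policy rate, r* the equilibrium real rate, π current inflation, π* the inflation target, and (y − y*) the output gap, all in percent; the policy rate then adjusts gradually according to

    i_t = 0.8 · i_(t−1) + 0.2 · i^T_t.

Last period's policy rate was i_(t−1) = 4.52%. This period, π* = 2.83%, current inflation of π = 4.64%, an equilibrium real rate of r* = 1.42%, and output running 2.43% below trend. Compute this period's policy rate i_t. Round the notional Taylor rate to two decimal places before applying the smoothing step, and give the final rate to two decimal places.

4.51%

Output 2.43% below potential → (y − y*) = -2.43.
i^T_t = 1.42 + 4.64 + 0.5 × (4.64 − 2.83) + 1.03 × (-2.43)
   = 1.42 + 4.64 + 0.905 − 2.5029 = 4.46
i_t = 0.8 × 4.52 + 0.2 × 4.46 = 3.616 + 0.892 = 4.51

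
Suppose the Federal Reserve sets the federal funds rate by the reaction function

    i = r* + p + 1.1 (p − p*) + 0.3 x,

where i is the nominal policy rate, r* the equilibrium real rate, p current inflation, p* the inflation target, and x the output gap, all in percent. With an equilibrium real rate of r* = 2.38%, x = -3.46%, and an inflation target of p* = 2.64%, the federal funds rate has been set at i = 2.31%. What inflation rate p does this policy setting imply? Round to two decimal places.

Collecting p: i = r* + (1 + 1.1) p − 1.1 p* + 0.3 x
2.1 p = 2.31 − 2.38 + 1.1 × 2.64 − 0.3 × (-3.46) = 3.872
p = 3.872 / 2.1 = 1.84

1.84%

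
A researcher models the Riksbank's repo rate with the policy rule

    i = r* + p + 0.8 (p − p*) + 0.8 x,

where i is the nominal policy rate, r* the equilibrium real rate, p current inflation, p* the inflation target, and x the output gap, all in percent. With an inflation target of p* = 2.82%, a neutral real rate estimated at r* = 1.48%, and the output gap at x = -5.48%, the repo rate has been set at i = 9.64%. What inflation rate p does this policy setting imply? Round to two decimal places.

8.22%

Collecting p: i = r* + (1 + 0.8) p − 0.8 p* + 0.8 x
1.8 p = 9.64 − 1.48 + 0.8 × 2.82 − 0.8 × (-5.48) = 14.8
p = 14.8 / 1.8 = 8.22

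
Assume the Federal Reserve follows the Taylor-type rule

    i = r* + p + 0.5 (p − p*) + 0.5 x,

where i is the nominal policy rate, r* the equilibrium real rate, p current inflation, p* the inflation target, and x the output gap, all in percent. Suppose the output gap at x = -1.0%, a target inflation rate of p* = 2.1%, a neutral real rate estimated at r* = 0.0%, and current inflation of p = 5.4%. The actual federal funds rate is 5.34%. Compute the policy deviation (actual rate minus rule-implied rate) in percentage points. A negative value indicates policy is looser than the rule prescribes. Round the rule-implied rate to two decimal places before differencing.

i = 0.0 + 5.4 + 0.5 × (5.4 − 2.1) + 0.5 × (-1.0)
   = 0.0 + 5.4 + 1.65 − 0.5 = 6.55
Deviation = 5.34 − 6.55 = -1.21 pp.

-1.21 pp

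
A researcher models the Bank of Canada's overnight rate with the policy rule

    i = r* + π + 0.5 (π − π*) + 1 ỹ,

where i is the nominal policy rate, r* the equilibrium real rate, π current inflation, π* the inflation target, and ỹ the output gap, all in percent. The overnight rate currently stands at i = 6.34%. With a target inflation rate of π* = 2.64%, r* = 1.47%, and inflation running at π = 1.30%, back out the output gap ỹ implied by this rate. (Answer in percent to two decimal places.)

1 ỹ = 6.34 − 1.47 − 1.30 − 0.5 × (1.30 − 2.64) = 4.24
ỹ = 4.24 / 1 = 4.24

4.24%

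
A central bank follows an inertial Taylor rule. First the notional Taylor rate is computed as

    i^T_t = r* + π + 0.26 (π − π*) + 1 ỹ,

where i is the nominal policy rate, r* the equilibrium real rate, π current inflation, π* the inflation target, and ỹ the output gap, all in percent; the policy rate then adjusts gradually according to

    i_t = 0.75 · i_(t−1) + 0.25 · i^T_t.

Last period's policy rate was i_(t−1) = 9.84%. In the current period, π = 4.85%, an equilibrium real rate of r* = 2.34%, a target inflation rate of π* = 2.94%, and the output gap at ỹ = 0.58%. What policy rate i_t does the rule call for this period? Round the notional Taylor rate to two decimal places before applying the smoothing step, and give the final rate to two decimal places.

9.45%

i^T_t = 2.34 + 4.85 + 0.26 × (4.85 − 2.94) + 1 × 0.58
   = 2.34 + 4.85 + 0.4966 + 0.58 = 8.27
i_t = 0.75 × 9.84 + 0.25 × 8.27 = 7.38 + 2.0675 = 9.45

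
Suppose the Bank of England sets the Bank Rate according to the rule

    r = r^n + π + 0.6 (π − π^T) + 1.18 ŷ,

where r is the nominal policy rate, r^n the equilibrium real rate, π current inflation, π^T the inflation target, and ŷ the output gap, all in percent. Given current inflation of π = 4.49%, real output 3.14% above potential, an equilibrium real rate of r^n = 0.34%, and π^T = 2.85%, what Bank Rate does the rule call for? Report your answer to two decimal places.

9.52%

Output 3.14% above potential → ŷ = 3.14.
r = 0.34 + 4.49 + 0.6 × (4.49 − 2.85) + 1.18 × 3.14
   = 0.34 + 4.49 + 0.984 + 3.7052 = 9.52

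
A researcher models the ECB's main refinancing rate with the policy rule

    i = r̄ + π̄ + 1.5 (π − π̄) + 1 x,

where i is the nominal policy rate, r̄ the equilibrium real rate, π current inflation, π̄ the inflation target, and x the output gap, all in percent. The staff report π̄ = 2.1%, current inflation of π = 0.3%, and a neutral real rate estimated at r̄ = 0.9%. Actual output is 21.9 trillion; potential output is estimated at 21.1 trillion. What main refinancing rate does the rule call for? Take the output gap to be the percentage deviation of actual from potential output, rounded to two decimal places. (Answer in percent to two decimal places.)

4.09%

Output gap = 100 × (21.9 − 21.1) / 21.1 = 3.79%.
i = 0.90 + 2.10 + 1.5 × (0.30 − 2.10) + 1 × 3.79
   = 0.90 + 2.1 − 2.7 + 3.79 = 4.09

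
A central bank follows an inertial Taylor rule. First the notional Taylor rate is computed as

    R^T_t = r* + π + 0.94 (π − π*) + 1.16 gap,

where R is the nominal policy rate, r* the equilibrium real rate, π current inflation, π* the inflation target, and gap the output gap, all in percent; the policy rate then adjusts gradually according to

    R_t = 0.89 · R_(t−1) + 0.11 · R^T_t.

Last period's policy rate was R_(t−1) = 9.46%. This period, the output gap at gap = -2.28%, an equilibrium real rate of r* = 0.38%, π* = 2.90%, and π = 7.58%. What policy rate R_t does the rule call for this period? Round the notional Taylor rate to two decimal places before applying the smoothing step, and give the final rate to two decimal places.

R^T_t = 0.38 + 7.58 + 0.94 × (7.58 − 2.90) + 1.16 × (-2.28)
   = 0.38 + 7.58 + 4.3992 − 2.6448 = 9.71
R_t = 0.89 × 9.46 + 0.11 × 9.71 = 8.4194 + 1.0681 = 9.49

9.49%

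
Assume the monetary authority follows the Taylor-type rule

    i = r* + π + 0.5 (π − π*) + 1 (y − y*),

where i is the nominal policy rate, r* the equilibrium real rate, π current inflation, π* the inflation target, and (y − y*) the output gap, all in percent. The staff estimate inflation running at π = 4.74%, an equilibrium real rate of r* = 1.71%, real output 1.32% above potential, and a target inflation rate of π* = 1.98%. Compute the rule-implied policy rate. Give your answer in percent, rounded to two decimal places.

9.15%

Output 1.32% above potential → (y − y*) = 1.32.
i = 1.71 + 4.74 + 0.5 × (4.74 − 1.98) + 1 × 1.32
   = 1.71 + 4.74 + 1.38 + 1.32 = 9.15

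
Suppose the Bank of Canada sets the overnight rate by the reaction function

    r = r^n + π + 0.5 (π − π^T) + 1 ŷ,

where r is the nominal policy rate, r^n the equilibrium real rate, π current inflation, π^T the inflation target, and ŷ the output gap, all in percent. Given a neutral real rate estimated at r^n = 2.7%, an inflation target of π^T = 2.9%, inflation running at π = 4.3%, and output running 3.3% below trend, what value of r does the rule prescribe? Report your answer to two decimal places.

Output 3.3% below potential → ŷ = -3.3.
r = 2.7 + 4.3 + 0.5 × (4.3 − 2.9) + 1 × (-3.3)
   = 2.7 + 4.3 + 0.7 − 3.3 = 4.40

4.40%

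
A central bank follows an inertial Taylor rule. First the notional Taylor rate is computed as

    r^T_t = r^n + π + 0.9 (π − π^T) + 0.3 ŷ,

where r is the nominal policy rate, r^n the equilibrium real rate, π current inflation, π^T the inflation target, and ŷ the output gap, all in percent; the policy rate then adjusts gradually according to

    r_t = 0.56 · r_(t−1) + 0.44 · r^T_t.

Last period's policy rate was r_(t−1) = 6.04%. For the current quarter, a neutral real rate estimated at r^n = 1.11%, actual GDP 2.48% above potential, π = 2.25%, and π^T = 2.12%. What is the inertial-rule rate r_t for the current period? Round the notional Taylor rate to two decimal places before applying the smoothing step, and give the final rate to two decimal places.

5.24%

Output 2.48% above potential → ŷ = 2.48.
r^T_t = 1.11 + 2.25 + 0.9 × (2.25 − 2.12) + 0.3 × 2.48
   = 1.11 + 2.25 + 0.117 + 0.744 = 4.22
r_t = 0.56 × 6.04 + 0.44 × 4.22 = 3.3824 + 1.8568 = 5.24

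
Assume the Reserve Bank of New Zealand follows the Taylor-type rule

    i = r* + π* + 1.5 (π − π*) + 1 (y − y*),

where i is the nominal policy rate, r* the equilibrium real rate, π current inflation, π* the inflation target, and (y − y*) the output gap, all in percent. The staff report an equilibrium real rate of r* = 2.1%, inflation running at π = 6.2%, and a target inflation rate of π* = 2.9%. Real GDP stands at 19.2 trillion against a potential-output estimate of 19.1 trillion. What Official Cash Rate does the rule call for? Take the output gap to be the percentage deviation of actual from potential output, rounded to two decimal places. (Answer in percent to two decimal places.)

Output gap = 100 × (19.2 − 19.1) / 19.1 = 0.52%.
i = 2.10 + 2.90 + 1.5 × (6.20 − 2.90) + 1 × 0.52
   = 2.10 + 2.9 + 4.95 + 0.52 = 10.47

10.47%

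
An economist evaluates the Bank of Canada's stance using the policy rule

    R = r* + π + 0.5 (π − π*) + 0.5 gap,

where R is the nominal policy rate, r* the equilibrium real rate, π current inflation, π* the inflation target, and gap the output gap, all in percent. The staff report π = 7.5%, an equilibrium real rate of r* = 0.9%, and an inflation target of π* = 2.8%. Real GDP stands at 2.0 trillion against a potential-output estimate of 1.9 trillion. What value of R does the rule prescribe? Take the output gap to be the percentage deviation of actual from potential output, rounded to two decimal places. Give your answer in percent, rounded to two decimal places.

13.38%

Output gap = 100 × (2.0 − 1.9) / 1.9 = 5.26%.
R = 0.90 + 7.50 + 0.5 × (7.50 − 2.80) + 0.5 × 5.26
   = 0.90 + 7.5 + 2.35 + 2.63 = 13.38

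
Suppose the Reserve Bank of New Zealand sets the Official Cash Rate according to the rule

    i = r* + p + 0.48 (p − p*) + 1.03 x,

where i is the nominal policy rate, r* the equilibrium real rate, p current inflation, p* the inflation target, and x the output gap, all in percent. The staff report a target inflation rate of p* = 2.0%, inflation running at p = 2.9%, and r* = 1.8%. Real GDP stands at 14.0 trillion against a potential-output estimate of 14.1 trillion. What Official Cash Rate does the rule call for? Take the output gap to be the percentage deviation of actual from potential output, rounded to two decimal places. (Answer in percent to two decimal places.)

Output gap = 100 × (14.0 − 14.1) / 14.1 = -0.71%.
i = 1.80 + 2.90 + 0.48 × (2.90 − 2.00) + 1.03 × (-0.71)
   = 1.80 + 2.9 + 0.432 − 0.7313 = 4.40

4.40%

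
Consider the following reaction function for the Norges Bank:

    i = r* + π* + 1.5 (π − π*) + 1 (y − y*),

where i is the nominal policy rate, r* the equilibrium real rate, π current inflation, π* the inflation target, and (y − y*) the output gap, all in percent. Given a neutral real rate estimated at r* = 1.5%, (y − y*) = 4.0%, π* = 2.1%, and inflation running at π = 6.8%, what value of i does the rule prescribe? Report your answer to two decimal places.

14.65%

i = 1.5 + 2.1 + 1.5 × (6.8 − 2.1) + 1 × 4.0
   = 1.5 + 2.1 + 7.05 + 4 = 14.65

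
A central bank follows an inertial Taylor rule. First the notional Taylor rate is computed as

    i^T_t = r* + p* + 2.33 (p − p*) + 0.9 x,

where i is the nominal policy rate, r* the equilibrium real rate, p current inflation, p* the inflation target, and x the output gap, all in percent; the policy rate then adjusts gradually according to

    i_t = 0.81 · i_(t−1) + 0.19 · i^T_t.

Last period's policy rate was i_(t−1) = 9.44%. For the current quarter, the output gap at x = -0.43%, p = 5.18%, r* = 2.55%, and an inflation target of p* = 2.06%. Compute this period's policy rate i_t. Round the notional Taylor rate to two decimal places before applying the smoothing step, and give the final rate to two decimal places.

9.83%

i^T_t = 2.55 + 2.06 + 2.33 × (5.18 − 2.06) + 0.9 × (-0.43)
   = 2.55 + 2.06 + 7.2696 − 0.387 = 11.49
i_t = 0.81 × 9.44 + 0.19 × 11.49 = 7.6464 + 2.1831 = 9.83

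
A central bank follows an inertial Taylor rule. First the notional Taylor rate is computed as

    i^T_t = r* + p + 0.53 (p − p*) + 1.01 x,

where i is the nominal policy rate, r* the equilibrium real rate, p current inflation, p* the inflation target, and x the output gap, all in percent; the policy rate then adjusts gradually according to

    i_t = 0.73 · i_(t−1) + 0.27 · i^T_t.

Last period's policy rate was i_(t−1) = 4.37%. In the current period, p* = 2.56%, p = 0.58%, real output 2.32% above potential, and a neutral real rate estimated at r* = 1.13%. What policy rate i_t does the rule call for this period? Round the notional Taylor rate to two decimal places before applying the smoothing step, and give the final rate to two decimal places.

Output 2.32% above potential → x = 2.32.
i^T_t = 1.13 + 0.58 + 0.53 × (0.58 − 2.56) + 1.01 × 2.32
   = 1.13 + 0.58 − 1.0494 + 2.3432 = 3.00
i_t = 0.73 × 4.37 + 0.27 × 3.00 = 3.1901 + 0.81 = 4.00

4.00%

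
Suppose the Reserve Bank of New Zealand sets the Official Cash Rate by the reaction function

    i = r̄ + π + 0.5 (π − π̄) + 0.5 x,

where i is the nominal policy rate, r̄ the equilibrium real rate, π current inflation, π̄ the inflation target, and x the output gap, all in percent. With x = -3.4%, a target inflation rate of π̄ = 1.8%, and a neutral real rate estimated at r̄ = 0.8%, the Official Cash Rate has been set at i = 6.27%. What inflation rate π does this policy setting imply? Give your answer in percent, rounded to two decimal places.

5.38%

Collecting π: i = r̄ + (1 + 0.5) π − 0.5 π̄ + 0.5 x
1.5 π = 6.27 − 0.8 + 0.5 × 1.8 − 0.5 × (-3.4) = 8.07
π = 8.07 / 1.5 = 5.38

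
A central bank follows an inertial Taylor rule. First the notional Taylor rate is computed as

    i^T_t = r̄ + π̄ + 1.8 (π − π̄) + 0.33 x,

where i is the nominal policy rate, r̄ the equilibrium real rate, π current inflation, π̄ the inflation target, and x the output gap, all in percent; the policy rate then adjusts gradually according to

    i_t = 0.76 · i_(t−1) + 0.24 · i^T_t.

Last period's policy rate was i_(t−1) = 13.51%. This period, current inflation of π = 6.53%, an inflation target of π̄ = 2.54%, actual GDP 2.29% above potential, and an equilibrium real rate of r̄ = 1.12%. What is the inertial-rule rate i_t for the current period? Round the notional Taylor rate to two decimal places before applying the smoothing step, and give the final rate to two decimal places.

Output 2.29% above potential → x = 2.29.
i^T_t = 1.12 + 2.54 + 1.8 × (6.53 − 2.54) + 0.33 × 2.29
   = 1.12 + 2.54 + 7.182 + 0.7557 = 11.60
i_t = 0.76 × 13.51 + 0.24 × 11.60 = 10.2676 + 2.784 = 13.05

13.05%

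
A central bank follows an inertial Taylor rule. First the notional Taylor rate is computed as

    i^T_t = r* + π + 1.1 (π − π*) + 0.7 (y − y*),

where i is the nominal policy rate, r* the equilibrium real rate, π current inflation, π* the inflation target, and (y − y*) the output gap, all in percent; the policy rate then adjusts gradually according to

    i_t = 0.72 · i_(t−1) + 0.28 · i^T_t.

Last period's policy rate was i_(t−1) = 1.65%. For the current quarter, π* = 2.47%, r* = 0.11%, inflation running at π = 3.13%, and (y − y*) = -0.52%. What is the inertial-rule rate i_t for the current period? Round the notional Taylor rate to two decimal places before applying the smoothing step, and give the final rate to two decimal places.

i^T_t = 0.11 + 3.13 + 1.1 × (3.13 − 2.47) + 0.7 × (-0.52)
   = 0.11 + 3.13 + 0.726 − 0.364 = 3.60
i_t = 0.72 × 1.65 + 0.28 × 3.60 = 1.188 + 1.008 = 2.20

2.20%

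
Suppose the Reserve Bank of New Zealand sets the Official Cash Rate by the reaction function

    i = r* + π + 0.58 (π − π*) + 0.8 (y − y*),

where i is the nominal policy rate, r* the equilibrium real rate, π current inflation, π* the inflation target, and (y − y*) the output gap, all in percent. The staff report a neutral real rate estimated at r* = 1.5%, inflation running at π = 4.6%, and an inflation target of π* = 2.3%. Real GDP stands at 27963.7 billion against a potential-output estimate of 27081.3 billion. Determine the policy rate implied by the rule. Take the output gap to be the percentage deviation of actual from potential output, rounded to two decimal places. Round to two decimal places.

10.04%

Output gap = 100 × (27963.7 − 27081.3) / 27081.3 = 3.26%.
i = 1.50 + 4.60 + 0.58 × (4.60 − 2.30) + 0.8 × 3.26
   = 1.50 + 4.6 + 1.334 + 2.608 = 10.04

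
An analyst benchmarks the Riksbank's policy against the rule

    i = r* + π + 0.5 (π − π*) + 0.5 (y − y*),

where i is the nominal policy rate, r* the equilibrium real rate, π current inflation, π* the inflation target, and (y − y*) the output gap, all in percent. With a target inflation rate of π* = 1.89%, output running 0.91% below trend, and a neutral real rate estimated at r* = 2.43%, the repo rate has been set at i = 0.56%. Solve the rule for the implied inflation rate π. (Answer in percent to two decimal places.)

Output 0.91% below potential → (y − y*) = -0.91.
Collecting π: i = r* + (1 + 0.5) π − 0.5 π* + 0.5 (y − y*)
1.5 π = 0.56 − 2.43 + 0.5 × 1.89 − 0.5 × (-0.91) = -0.47
π = -0.47 / 1.5 = -0.31

-0.31%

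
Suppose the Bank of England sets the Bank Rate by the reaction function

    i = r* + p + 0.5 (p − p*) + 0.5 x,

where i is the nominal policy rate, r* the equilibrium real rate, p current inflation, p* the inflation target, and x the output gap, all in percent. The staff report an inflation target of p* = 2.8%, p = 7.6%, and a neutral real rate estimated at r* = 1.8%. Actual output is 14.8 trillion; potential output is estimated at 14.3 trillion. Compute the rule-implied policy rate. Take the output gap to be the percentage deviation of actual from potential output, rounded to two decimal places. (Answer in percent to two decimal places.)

Output gap = 100 × (14.8 − 14.3) / 14.3 = 3.50%.
i = 1.80 + 7.60 + 0.5 × (7.60 − 2.80) + 0.5 × 3.50
   = 1.80 + 7.6 + 2.4 + 1.75 = 13.55

13.55%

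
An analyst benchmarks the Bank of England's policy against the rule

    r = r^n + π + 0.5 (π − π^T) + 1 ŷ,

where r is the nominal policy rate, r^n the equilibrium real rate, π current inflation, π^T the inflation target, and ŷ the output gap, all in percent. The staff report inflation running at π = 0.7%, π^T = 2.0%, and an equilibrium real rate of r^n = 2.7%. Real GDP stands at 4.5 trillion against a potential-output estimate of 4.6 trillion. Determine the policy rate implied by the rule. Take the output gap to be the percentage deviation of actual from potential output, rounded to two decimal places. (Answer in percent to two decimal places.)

Output gap = 100 × (4.5 − 4.6) / 4.6 = -2.17%.
r = 2.70 + 0.70 + 0.5 × (0.70 − 2.00) + 1 × (-2.17)
   = 2.70 + 0.7 − 0.65 − 2.17 = 0.58

0.58%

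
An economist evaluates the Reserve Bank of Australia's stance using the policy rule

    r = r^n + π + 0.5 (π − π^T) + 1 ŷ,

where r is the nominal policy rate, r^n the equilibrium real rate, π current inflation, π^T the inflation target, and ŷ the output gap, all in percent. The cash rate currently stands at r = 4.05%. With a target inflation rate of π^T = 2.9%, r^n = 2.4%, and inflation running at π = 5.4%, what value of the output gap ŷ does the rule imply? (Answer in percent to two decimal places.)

1 ŷ = 4.05 − 2.4 − 5.4 − 0.5 × (5.4 − 2.9) = -5
ŷ = -5 / 1 = -5.00

-5.00%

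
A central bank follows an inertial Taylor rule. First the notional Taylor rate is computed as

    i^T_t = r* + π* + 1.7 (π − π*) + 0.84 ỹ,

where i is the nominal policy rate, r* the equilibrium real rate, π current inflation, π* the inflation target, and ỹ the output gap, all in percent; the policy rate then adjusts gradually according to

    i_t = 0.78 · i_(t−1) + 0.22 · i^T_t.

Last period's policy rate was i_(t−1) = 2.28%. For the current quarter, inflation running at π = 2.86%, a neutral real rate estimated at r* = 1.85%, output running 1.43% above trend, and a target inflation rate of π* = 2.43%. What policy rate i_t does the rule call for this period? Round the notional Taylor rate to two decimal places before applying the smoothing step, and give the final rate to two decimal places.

Output 1.43% above potential → ỹ = 1.43.
i^T_t = 1.85 + 2.43 + 1.7 × (2.86 − 2.43) + 0.84 × 1.43
   = 1.85 + 2.43 + 0.731 + 1.2012 = 6.21
i_t = 0.78 × 2.28 + 0.22 × 6.21 = 1.7784 + 1.3662 = 3.14

3.14%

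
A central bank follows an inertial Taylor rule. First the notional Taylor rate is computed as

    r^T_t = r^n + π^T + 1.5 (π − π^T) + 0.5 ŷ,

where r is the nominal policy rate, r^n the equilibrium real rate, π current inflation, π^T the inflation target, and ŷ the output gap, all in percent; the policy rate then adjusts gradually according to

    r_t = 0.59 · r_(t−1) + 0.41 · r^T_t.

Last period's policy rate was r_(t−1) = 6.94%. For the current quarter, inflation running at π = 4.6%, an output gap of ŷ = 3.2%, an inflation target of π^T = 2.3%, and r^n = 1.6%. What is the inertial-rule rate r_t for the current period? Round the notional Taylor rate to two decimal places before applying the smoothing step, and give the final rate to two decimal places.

7.76%

r^T_t = 1.6 + 2.3 + 1.5 × (4.6 − 2.3) + 0.5 × 3.2
   = 1.6 + 2.3 + 3.45 + 1.6 = 8.95
r_t = 0.59 × 6.94 + 0.41 × 8.95 = 4.0946 + 3.6695 = 7.76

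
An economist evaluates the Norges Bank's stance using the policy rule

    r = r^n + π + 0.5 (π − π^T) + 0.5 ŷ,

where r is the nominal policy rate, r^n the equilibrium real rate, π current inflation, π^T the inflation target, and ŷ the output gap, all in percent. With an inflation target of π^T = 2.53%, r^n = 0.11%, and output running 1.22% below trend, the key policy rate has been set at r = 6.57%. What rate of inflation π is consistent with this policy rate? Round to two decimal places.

5.56%

Output 1.22% below potential → ŷ = -1.22.
Collecting π: r = r^n + (1 + 0.5) π − 0.5 π^T + 0.5 ŷ
1.5 π = 6.57 − 0.11 + 0.5 × 2.53 − 0.5 × (-1.22) = 8.335
π = 8.335 / 1.5 = 5.56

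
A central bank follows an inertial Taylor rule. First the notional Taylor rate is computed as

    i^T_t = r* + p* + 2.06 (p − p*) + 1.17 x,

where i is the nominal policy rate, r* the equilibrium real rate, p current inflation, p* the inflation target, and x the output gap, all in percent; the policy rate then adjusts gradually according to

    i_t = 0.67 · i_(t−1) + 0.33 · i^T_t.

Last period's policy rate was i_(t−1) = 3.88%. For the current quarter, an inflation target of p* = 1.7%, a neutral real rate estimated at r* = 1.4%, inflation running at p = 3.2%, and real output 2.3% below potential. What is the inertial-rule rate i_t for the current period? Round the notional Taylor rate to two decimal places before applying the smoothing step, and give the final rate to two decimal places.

3.75%

Output 2.3% below potential → x = -2.3.
i^T_t = 1.4 + 1.7 + 2.06 × (3.2 − 1.7) + 1.17 × (-2.3)
   = 1.4 + 1.7 + 3.09 − 2.691 = 3.50
i_t = 0.67 × 3.88 + 0.33 × 3.50 = 2.5996 + 1.155 = 3.75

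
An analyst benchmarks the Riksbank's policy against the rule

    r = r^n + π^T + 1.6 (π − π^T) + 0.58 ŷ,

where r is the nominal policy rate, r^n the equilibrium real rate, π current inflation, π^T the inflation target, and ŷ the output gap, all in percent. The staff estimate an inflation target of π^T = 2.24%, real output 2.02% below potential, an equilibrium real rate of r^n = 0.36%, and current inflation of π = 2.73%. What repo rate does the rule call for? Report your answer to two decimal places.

2.21%

Output 2.02% below potential → ŷ = -2.02.
r = 0.36 + 2.24 + 1.6 × (2.73 − 2.24) + 0.58 × (-2.02)
   = 0.36 + 2.24 + 0.784 − 1.1716 = 2.21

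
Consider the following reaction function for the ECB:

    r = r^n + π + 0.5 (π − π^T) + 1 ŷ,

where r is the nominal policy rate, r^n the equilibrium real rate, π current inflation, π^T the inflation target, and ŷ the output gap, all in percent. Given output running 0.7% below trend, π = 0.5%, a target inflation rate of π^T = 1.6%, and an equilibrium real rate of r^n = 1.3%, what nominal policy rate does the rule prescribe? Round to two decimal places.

Output 0.7% below potential → ŷ = -0.7.
r = 1.3 + 0.5 + 0.5 × (0.5 − 1.6) + 1 × (-0.7)
   = 1.3 + 0.5 − 0.55 − 0.7 = 0.55

0.55%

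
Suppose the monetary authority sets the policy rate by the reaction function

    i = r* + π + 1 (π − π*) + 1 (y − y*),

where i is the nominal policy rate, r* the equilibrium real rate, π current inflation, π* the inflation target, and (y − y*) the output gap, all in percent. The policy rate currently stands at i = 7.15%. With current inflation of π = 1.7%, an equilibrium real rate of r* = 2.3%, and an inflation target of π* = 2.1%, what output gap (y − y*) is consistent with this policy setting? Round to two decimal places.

1 (y − y*) = 7.15 − 2.3 − 1.7 − 1 × (1.7 − 2.1) = 3.55
(y − y*) = 3.55 / 1 = 3.55

3.55%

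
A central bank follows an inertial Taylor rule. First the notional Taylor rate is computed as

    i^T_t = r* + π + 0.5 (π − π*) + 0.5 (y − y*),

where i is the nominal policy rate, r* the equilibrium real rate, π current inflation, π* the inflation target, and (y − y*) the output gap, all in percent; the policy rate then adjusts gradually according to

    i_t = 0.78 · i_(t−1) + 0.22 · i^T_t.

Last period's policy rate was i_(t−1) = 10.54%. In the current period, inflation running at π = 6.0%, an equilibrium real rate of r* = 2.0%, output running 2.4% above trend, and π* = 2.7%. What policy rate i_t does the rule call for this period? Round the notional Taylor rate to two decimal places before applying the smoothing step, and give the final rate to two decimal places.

Output 2.4% above potential → (y − y*) = 2.4.
i^T_t = 2.0 + 6.0 + 0.5 × (6.0 − 2.7) + 0.5 × 2.4
   = 2.0 + 6 + 1.65 + 1.2 = 10.85
i_t = 0.78 × 10.54 + 0.22 × 10.85 = 8.2212 + 2.387 = 10.61

10.61%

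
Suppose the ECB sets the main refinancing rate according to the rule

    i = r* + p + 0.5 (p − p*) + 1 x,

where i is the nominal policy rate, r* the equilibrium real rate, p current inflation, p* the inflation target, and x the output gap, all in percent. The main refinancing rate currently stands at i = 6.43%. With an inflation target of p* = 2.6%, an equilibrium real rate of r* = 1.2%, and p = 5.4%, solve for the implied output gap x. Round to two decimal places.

-1.57%

1 x = 6.43 − 1.2 − 5.4 − 0.5 × (5.4 − 2.6) = -1.57
x = -1.57 / 1 = -1.57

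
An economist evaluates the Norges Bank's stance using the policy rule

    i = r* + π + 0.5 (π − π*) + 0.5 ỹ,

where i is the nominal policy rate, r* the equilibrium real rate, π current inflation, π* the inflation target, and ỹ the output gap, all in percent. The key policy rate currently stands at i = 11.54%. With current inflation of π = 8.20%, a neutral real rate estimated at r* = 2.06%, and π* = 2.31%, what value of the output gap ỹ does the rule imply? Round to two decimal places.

-3.33%

0.5 ỹ = 11.54 − 2.06 − 8.20 − 0.5 × (8.20 − 2.31) = -1.665
ỹ = -1.665 / 0.5 = -3.33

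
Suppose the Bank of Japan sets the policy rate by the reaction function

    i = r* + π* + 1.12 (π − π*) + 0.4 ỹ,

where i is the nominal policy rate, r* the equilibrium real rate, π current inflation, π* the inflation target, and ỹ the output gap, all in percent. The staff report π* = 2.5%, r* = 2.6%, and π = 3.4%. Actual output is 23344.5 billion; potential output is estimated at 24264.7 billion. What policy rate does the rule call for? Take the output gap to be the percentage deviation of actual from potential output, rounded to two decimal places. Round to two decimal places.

Output gap = 100 × (23344.5 − 24264.7) / 24264.7 = -3.79%.
i = 2.60 + 2.50 + 1.12 × (3.40 − 2.50) + 0.4 × (-3.79)
   = 2.60 + 2.5 + 1.008 − 1.516 = 4.59

4.59%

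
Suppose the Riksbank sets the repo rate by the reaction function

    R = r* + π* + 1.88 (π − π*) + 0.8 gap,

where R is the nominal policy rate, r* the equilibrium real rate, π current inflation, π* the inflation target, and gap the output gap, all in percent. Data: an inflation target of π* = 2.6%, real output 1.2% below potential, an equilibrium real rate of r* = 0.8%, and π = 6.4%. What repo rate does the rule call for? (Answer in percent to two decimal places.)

Output 1.2% below potential → gap = -1.2.
R = 0.8 + 2.6 + 1.88 × (6.4 − 2.6) + 0.8 × (-1.2)
   = 0.8 + 2.6 + 7.144 − 0.96 = 9.58

9.58%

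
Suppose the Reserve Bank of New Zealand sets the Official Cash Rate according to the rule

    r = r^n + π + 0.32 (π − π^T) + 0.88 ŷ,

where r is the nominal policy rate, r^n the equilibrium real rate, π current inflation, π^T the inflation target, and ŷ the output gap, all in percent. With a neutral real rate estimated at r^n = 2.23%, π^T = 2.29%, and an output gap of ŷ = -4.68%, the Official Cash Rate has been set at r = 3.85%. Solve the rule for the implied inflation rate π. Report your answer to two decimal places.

Collecting π: r = r^n + (1 + 0.32) π − 0.32 π^T + 0.88 ŷ
1.32 π = 3.85 − 2.23 + 0.32 × 2.29 − 0.88 × (-4.68) = 6.4712
π = 6.4712 / 1.32 = 4.90

4.90%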